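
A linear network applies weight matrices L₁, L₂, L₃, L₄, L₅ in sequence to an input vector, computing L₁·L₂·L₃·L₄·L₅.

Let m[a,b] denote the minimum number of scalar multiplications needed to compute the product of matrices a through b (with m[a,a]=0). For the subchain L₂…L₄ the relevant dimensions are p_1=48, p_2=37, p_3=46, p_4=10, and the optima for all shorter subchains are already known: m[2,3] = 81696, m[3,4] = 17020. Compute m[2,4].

m[2,4] = min over k∈[2,3] of m[2,k]+m[k+1,4]+p_{1}·p_k·p_{4}.
k=2: 0 + 17020 + 48·37·10 = 34780; k=3: 81696 + 0 + 48·46·10 = 103776.
Minimum: 34780 at k=2.

34780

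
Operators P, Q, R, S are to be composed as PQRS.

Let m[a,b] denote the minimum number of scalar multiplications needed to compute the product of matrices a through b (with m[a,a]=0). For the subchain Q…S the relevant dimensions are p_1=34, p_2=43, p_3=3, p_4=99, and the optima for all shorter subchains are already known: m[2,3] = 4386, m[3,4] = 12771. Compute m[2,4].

14484

m[2,4] = min over k∈[2,3] of m[2,k]+m[k+1,4]+p_{1}·p_k·p_{4}.
k=2: 0 + 12771 + 34·43·99 = 157509; k=3: 4386 + 0 + 34·3·99 = 14484.
Minimum: 14484 at k=3.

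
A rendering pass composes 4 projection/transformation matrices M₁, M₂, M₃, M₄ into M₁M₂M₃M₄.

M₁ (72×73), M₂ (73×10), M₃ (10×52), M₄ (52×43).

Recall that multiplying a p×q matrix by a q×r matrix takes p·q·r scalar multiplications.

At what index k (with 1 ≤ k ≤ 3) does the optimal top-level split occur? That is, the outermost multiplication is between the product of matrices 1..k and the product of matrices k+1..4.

Adjacent pairs: M₁M₂ = 72·73·10 = 52560; M₂M₃ = 73·10·52 = 37960; M₃M₄ = 10·52·43 = 22360.
Length 3: M₁..M₃: k=1: 0+37960+72·73·52=311272; k=2: 52560+0+72·10·52=90000 → min 90000 | M₂..M₄: k=2: 0+22360+73·10·43=53750; k=3: 37960+0+73·52·43=201188 → min 53750.
Top-level splits: k=1: (M₁..M₁)·(M₂..M₄) → 0+53750+72·73·43 = 279758; k=2: (M₁..M₂)·(M₃..M₄) → 52560+22360+72·10·43 = 105880; k=3: (M₁..M₃)·(M₄..M₄) → 90000+0+72·52·43 = 250992.
Best split is after M₂, i.e. k = 2.

2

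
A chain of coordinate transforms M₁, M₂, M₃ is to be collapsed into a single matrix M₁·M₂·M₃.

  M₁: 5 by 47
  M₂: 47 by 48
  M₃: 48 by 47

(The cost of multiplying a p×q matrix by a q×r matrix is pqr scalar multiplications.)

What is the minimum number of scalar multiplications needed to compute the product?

22560

Order (M₁·(M₂·M₃)): (M₂·M₃): 47×48 by 48×47 → 47×47, cost 47·48·47 = 106032; (M₁·(M₂·M₃)): 5×47 by 47×47 → 5×47, cost 5·47·47 = 11045; cumulative 117077. Total 117077.
Order ((M₁·M₂)·M₃): (M₁·M₂): 5×47 by 47×48 → 5×48, cost 5·47·48 = 11280; ((M₁·M₂)·M₃): 5×48 by 48×47 → 5×47, cost 5·48·47 = 11280; cumulative 22560. Total 22560.
Minimum: 22560.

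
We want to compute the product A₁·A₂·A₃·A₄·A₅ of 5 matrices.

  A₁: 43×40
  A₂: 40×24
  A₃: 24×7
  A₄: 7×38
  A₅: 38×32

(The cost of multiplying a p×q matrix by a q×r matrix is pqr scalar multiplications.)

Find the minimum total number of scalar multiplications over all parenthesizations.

Adjacent pairs: A₁A₂ = 43·40·24 = 41280; A₂A₃ = 40·24·7 = 6720; A₃A₄ = 24·7·38 = 6384; A₄A₅ = 7·38·32 = 8512.
Length 3: A₁..A₃: k=1: 0+6720+43·40·7=18760; k=2: 41280+0+43·24·7=48504 → min 18760 | A₂..A₄: k=2: 0+6384+40·24·38=42864; k=3: 6720+0+40·7·38=17360 → min 17360 | A₃..A₅: k=3: 0+8512+24·7·32=13888; k=4: 6384+0+24·38·32=35568 → min 13888.
Length 4: A₁..A₄: k=1: 0+17360+43·40·38=82720; k=2: 41280+6384+43·24·38=86880; k=3: 18760+0+43·7·38=30198 → min 30198 | A₂..A₅: k=2: 0+13888+40·24·32=44608; k=3: 6720+8512+40·7·32=24192; k=4: 17360+0+40·38·32=66000 → min 24192.
Length 5: A₁..A₅: k=1: 0+24192+43·40·32=79232; k=2: 41280+13888+43·24·32=88192; k=3: 18760+8512+43·7·32=36904; k=4: 30198+0+43·38·32=82486 → min 36904.
Optimal order: ((A₁·(A₂·A₃))·(A₄·A₅)) with cost 36904.

36904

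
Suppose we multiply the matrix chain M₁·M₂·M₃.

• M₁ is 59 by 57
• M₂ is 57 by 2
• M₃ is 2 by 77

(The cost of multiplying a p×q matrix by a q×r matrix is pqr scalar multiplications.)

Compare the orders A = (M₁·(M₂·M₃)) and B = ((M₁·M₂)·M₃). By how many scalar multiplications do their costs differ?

251917

Order A = (M₁·(M₂·M₃)): (M₂·M₃): 57×2 by 2×77 → 57×77, cost 57·2·77 = 8778; (M₁·(M₂·M₃)): 59×57 by 57×77 → 59×77, cost 59·57·77 = 258951; cumulative 267729. Total 267729.
Order B = ((M₁·M₂)·M₃): (M₁·M₂): 59×57 by 57×2 → 59×2, cost 59·57·2 = 6726; ((M₁·M₂)·M₃): 59×2 by 2×77 → 59×77, cost 59·2·77 = 9086; cumulative 15812. Total 15812.
Difference: |267729 − 15812| = 251917.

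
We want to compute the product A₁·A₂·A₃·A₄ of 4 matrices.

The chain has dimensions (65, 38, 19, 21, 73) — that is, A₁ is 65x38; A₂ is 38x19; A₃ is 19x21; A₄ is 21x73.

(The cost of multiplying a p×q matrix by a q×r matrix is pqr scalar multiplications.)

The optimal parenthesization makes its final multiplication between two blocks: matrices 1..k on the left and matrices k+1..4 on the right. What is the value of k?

2

Adjacent pairs: A₁A₂ = 65·38·19 = 46930; A₂A₃ = 38·19·21 = 15162; A₃A₄ = 19·21·73 = 29127.
Length 3: A₁..A₃: k=1: 0+15162+65·38·21=67032; k=2: 46930+0+65·19·21=72865 → min 67032 | A₂..A₄: k=2: 0+29127+38·19·73=81833; k=3: 15162+0+38·21·73=73416 → min 73416.
Top-level splits: k=1: (A₁..A₁)·(A₂..A₄) → 0+73416+65·38·73 = 253726; k=2: (A₁..A₂)·(A₃..A₄) → 46930+29127+65·19·73 = 166212; k=3: (A₁..A₃)·(A₄..A₄) → 67032+0+65·21·73 = 166677.
Best split is after A₂, i.e. k = 2.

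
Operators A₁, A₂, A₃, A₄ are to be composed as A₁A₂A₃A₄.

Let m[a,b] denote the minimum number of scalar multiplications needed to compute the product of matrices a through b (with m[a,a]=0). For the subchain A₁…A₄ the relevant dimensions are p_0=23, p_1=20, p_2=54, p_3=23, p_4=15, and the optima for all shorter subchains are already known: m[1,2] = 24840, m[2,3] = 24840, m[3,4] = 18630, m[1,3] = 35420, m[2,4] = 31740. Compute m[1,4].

38640

m[1,4] = min over k∈[1,3] of m[1,k]+m[k+1,4]+p_{0}·p_k·p_{4}.
k=1: 0 + 31740 + 23·20·15 = 38640; k=2: 24840 + 18630 + 23·54·15 = 62100; k=3: 35420 + 0 + 23·23·15 = 43355.
Minimum: 38640 at k=1.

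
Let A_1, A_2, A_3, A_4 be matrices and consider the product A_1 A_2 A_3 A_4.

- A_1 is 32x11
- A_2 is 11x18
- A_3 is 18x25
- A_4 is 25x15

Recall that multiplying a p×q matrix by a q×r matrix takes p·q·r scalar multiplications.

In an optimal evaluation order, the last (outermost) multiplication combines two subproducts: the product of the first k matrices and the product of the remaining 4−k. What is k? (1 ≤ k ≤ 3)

Adjacent pairs: A_1A_2 = 32·11·18 = 6336; A_2A_3 = 11·18·25 = 4950; A_3A_4 = 18·25·15 = 6750.
Length 3: A_1..A_3: k=1: 0+4950+32·11·25=13750; k=2: 6336+0+32·18·25=20736 → min 13750 | A_2..A_4: k=2: 0+6750+11·18·15=9720; k=3: 4950+0+11·25·15=9075 → min 9075.
Top-level splits: k=1: (A_1..A_1)·(A_2..A_4) → 0+9075+32·11·15 = 14355; k=2: (A_1..A_2)·(A_3..A_4) → 6336+6750+32·18·15 = 21726; k=3: (A_1..A_3)·(A_4..A_4) → 13750+0+32·25·15 = 25750.
Best split is after A_1, i.e. k = 1.

1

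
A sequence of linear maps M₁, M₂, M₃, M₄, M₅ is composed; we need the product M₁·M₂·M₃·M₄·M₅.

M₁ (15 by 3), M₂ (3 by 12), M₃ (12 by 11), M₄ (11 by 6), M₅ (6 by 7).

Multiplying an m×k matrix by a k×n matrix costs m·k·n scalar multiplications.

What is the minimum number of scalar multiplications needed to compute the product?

1035

Adjacent pairs: M₁M₂ = 15·3·12 = 540; M₂M₃ = 3·12·11 = 396; M₃M₄ = 12·11·6 = 792; M₄M₅ = 11·6·7 = 462.
Length 3: M₁..M₃: k=1: 0+396+15·3·11=891; k=2: 540+0+15·12·11=2520 → min 891 | M₂..M₄: k=2: 0+792+3·12·6=1008; k=3: 396+0+3·11·6=594 → min 594 | M₃..M₅: k=3: 0+462+12·11·7=1386; k=4: 792+0+12·6·7=1296 → min 1296.
Length 4: M₁..M₄: k=1: 0+594+15·3·6=864; k=2: 540+792+15·12·6=2412; k=3: 891+0+15·11·6=1881 → min 864 | M₂..M₅: k=2: 0+1296+3·12·7=1548; k=3: 396+462+3·11·7=1089; k=4: 594+0+3·6·7=720 → min 720.
Length 5: M₁..M₅: k=1: 0+720+15·3·7=1035; k=2: 540+1296+15·12·7=3096; k=3: 891+462+15·11·7=2508; k=4: 864+0+15·6·7=1494 → min 1035.
Optimal order: (M₁·(((M₂·M₃)·M₄)·M₅)) with cost 1035.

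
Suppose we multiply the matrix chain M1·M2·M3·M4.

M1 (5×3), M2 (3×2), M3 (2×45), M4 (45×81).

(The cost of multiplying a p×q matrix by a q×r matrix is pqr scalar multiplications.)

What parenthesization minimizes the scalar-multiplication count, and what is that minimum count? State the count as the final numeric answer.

8130

Adjacent pairs: M1M2 = 5·3·2 = 30; M2M3 = 3·2·45 = 270; M3M4 = 2·45·81 = 7290.
Length 3: M1..M3: k=1: 0+270+5·3·45=945; k=2: 30+0+5·2·45=480 → min 480 | M2..M4: k=2: 0+7290+3·2·81=7776; k=3: 270+0+3·45·81=11205 → min 7776.
Length 4: M1..M4: k=1: 0+7776+5·3·81=8991; k=2: 30+7290+5·2·81=8130; k=3: 480+0+5·45·81=18705 → min 8130.
Optimal parenthesization: ((M1·M2)·(M3·M4)) with cost 8130.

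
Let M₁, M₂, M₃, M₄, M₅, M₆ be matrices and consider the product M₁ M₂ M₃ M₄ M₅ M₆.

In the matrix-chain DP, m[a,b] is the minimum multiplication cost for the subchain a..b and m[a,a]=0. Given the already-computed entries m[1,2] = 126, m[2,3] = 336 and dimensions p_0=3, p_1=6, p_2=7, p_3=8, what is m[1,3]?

m[1,3] = min over k∈[1,2] of m[1,k]+m[k+1,3]+p_{0}·p_k·p_{3}.
k=1: 0 + 336 + 3·6·8 = 480; k=2: 126 + 0 + 3·7·8 = 294.
Minimum: 294 at k=2.

294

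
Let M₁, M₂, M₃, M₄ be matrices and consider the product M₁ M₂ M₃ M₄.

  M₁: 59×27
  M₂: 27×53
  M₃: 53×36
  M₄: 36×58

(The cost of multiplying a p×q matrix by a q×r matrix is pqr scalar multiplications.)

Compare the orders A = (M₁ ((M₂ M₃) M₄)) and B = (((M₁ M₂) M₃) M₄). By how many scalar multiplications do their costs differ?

119907

Order A = (M₁ ((M₂ M₃) M₄)): (M₂ M₃): 27×53 by 53×36 → 27×36, cost 27·53·36 = 51516; ((M₂ M₃) M₄): 27×36 by 36×58 → 27×58, cost 27·36·58 = 56376; cumulative 107892; (M₁ ((M₂ M₃) M₄)): 59×27 by 27×58 → 59×58, cost 59·27·58 = 92394; cumulative 200286. Total 200286.
Order B = (((M₁ M₂) M₃) M₄): (M₁ M₂): 59×27 by 27×53 → 59×53, cost 59·27·53 = 84429; ((M₁ M₂) M₃): 59×53 by 53×36 → 59×36, cost 59·53·36 = 112572; cumulative 197001; (((M₁ M₂) M₃) M₄): 59×36 by 36×58 → 59×58, cost 59·36·58 = 123192; cumulative 320193. Total 320193.
Difference: |200286 − 320193| = 119907.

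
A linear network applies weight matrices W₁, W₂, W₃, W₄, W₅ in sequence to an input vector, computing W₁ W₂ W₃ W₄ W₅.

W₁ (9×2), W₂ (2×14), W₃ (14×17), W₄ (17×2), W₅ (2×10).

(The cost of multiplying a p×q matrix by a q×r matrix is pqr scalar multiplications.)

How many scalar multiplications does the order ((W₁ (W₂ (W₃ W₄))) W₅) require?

(W₃ W₄): 14×17 by 17×2 → 14×2, cost 14·17·2 = 476
(W₂ (W₃ W₄)): 2×14 by 14×2 → 2×2, cost 2·14·2 = 56; cumulative 532
(W₁ (W₂ (W₃ W₄))): 9×2 by 2×2 → 9×2, cost 9·2·2 = 36; cumulative 568
((W₁ (W₂ (W₃ W₄))) W₅): 9×2 by 2×10 → 9×10, cost 9·2·10 = 180; cumulative 748
Total: 748 scalar multiplications.

748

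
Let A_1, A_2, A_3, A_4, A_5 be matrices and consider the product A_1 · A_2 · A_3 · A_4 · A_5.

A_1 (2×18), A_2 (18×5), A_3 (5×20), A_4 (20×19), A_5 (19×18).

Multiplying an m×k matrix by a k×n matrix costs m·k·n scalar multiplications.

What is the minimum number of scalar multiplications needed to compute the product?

1824

Adjacent pairs: A_1A_2 = 2·18·5 = 180; A_2A_3 = 18·5·20 = 1800; A_3A_4 = 5·20·19 = 1900; A_4A_5 = 20·19·18 = 6840.
Length 3: A_1..A_3: k=1: 0+1800+2·18·20=2520; k=2: 180+0+2·5·20=380 → min 380 | A_2..A_4: k=2: 0+1900+18·5·19=3610; k=3: 1800+0+18·20·19=8640 → min 3610 | A_3..A_5: k=3: 0+6840+5·20·18=8640; k=4: 1900+0+5·19·18=3610 → min 3610.
Length 4: A_1..A_4: k=1: 0+3610+2·18·19=4294; k=2: 180+1900+2·5·19=2270; k=3: 380+0+2·20·19=1140 → min 1140 | A_2..A_5: k=2: 0+3610+18·5·18=5230; k=3: 1800+6840+18·20·18=15120; k=4: 3610+0+18·19·18=9766 → min 5230.
Length 5: A_1..A_5: k=1: 0+5230+2·18·18=5878; k=2: 180+3610+2·5·18=3970; k=3: 380+6840+2·20·18=7940; k=4: 1140+0+2·19·18=1824 → min 1824.
Optimal order: ((((A_1 · A_2) · A_3) · A_4) · A_5) with cost 1824.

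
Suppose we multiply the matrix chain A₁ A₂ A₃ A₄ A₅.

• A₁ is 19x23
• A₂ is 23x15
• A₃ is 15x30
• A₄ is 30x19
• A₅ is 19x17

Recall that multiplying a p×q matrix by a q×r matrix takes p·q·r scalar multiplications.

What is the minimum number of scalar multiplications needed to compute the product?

Adjacent pairs: A₁A₂ = 19·23·15 = 6555; A₂A₃ = 23·15·30 = 10350; A₃A₄ = 15·30·19 = 8550; A₄A₅ = 30·19·17 = 9690.
Length 3: A₁..A₃: k=1: 0+10350+19·23·30=23460; k=2: 6555+0+19·15·30=15105 → min 15105 | A₂..A₄: k=2: 0+8550+23·15·19=15105; k=3: 10350+0+23·30·19=23460 → min 15105 | A₃..A₅: k=3: 0+9690+15·30·17=17340; k=4: 8550+0+15·19·17=13395 → min 13395.
Length 4: A₁..A₄: k=1: 0+15105+19·23·19=23408; k=2: 6555+8550+19·15·19=20520; k=3: 15105+0+19·30·19=25935 → min 20520 | A₂..A₅: k=2: 0+13395+23·15·17=19260; k=3: 10350+9690+23·30·17=31770; k=4: 15105+0+23·19·17=22534 → min 19260.
Length 5: A₁..A₅: k=1: 0+19260+19·23·17=26689; k=2: 6555+13395+19·15·17=24795; k=3: 15105+9690+19·30·17=34485; k=4: 20520+0+19·19·17=26657 → min 24795.
Optimal order: ((A₁ A₂) ((A₃ A₄) A₅)) with cost 24795.

24795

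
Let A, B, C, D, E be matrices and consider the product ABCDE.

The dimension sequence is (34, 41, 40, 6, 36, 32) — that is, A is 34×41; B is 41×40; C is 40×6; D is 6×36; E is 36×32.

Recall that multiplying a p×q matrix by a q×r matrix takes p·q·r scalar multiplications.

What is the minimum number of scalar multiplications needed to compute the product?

Adjacent pairs: AB = 34·41·40 = 55760; BC = 41·40·6 = 9840; CD = 40·6·36 = 8640; DE = 6·36·32 = 6912.
Length 3: A..C: k=1: 0+9840+34·41·6=18204; k=2: 55760+0+34·40·6=63920 → min 18204 | B..D: k=2: 0+8640+41·40·36=67680; k=3: 9840+0+41·6·36=18696 → min 18696 | C..E: k=3: 0+6912+40·6·32=14592; k=4: 8640+0+40·36·32=54720 → min 14592.
Length 4: A..D: k=1: 0+18696+34·41·36=68880; k=2: 55760+8640+34·40·36=113360; k=3: 18204+0+34·6·36=25548 → min 25548 | B..E: k=2: 0+14592+41·40·32=67072; k=3: 9840+6912+41·6·32=24624; k=4: 18696+0+41·36·32=65928 → min 24624.
Length 5: A..E: k=1: 0+24624+34·41·32=69232; k=2: 55760+14592+34·40·32=113872; k=3: 18204+6912+34·6·32=31644; k=4: 25548+0+34·36·32=64716 → min 31644.
Optimal order: ((A(BC))(DE)) with cost 31644.

31644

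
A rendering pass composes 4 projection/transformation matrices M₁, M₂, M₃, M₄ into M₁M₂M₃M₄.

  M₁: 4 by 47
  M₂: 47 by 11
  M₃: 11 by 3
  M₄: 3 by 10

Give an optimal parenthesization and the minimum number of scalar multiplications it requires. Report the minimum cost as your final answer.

2235

Adjacent pairs: M₁M₂ = 4·47·11 = 2068; M₂M₃ = 47·11·3 = 1551; M₃M₄ = 11·3·10 = 330.
Length 3: M₁..M₃: k=1: 0+1551+4·47·3=2115; k=2: 2068+0+4·11·3=2200 → min 2115 | M₂..M₄: k=2: 0+330+47·11·10=5500; k=3: 1551+0+47·3·10=2961 → min 2961.
Length 4: M₁..M₄: k=1: 0+2961+4·47·10=4841; k=2: 2068+330+4·11·10=2838; k=3: 2115+0+4·3·10=2235 → min 2235.
Optimal parenthesization: ((M₁(M₂M₃))M₄) with cost 2235.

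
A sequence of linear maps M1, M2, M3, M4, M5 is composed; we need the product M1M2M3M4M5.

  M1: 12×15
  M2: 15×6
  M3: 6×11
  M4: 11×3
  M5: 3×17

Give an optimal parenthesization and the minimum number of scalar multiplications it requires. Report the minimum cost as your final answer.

1620

Adjacent pairs: M1M2 = 12·15·6 = 1080; M2M3 = 15·6·11 = 990; M3M4 = 6·11·3 = 198; M4M5 = 11·3·17 = 561.
Length 3: M1..M3: k=1: 0+990+12·15·11=2970; k=2: 1080+0+12·6·11=1872 → min 1872 | M2..M4: k=2: 0+198+15·6·3=468; k=3: 990+0+15·11·3=1485 → min 468 | M3..M5: k=3: 0+561+6·11·17=1683; k=4: 198+0+6·3·17=504 → min 504.
Length 4: M1..M4: k=1: 0+468+12·15·3=1008; k=2: 1080+198+12·6·3=1494; k=3: 1872+0+12·11·3=2268 → min 1008 | M2..M5: k=2: 0+504+15·6·17=2034; k=3: 990+561+15·11·17=4356; k=4: 468+0+15·3·17=1233 → min 1233.
Length 5: M1..M5: k=1: 0+1233+12·15·17=4293; k=2: 1080+504+12·6·17=2808; k=3: 1872+561+12·11·17=4677; k=4: 1008+0+12·3·17=1620 → min 1620.
Optimal parenthesization: ((M1(M2(M3M4)))M5) with cost 1620.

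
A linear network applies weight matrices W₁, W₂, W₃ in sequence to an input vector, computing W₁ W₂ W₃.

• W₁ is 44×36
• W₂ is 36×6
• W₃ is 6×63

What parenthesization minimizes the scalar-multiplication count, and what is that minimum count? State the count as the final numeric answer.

(W₁ (W₂ W₃)): cost 113400.
((W₁ W₂) W₃): cost 26136.
Optimal: ((W₁ W₂) W₃) with cost 26136.

26136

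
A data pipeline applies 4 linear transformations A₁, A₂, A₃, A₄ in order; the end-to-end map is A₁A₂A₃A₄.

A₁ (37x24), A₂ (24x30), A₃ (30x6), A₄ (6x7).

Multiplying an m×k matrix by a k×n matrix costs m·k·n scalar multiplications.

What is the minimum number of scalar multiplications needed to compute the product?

11202

Adjacent pairs: A₁A₂ = 37·24·30 = 26640; A₂A₃ = 24·30·6 = 4320; A₃A₄ = 30·6·7 = 1260.
Length 3: A₁..A₃: k=1: 0+4320+37·24·6=9648; k=2: 26640+0+37·30·6=33300 → min 9648 | A₂..A₄: k=2: 0+1260+24·30·7=6300; k=3: 4320+0+24·6·7=5328 → min 5328.
Length 4: A₁..A₄: k=1: 0+5328+37·24·7=11544; k=2: 26640+1260+37·30·7=35670; k=3: 9648+0+37·6·7=11202 → min 11202.
Optimal order: ((A₁(A₂A₃))A₄) with cost 11202.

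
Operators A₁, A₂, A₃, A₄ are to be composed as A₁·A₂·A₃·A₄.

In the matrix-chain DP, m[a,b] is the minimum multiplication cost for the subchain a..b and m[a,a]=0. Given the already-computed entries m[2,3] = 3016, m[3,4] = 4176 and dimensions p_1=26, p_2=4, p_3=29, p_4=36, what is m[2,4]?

7920

m[2,4] = min over k∈[2,3] of m[2,k]+m[k+1,4]+p_{1}·p_k·p_{4}.
k=2: 0 + 4176 + 26·4·36 = 7920; k=3: 3016 + 0 + 26·29·36 = 30160.
Minimum: 7920 at k=2.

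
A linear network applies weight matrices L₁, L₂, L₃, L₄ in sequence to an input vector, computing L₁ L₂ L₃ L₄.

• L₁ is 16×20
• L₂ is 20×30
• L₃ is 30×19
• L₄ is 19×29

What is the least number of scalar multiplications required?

26296

Adjacent pairs: L₁L₂ = 16·20·30 = 9600; L₂L₃ = 20·30·19 = 11400; L₃L₄ = 30·19·29 = 16530.
Length 3: L₁..L₃: k=1: 0+11400+16·20·19=17480; k=2: 9600+0+16·30·19=18720 → min 17480 | L₂..L₄: k=2: 0+16530+20·30·29=33930; k=3: 11400+0+20·19·29=22420 → min 22420.
Length 4: L₁..L₄: k=1: 0+22420+16·20·29=31700; k=2: 9600+16530+16·30·29=40050; k=3: 17480+0+16·19·29=26296 → min 26296.
Optimal order: ((L₁ (L₂ L₃)) L₄) with cost 26296.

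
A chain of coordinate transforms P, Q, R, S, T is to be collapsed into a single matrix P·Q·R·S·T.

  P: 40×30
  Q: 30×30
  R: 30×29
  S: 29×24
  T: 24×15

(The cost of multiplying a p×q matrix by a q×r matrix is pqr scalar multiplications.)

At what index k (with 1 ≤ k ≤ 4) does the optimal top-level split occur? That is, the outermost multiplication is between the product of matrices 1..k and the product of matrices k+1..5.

Adjacent pairs: PQ = 40·30·30 = 36000; QR = 30·30·29 = 26100; RS = 30·29·24 = 20880; ST = 29·24·15 = 10440.
Length 3: P..R: k=1: 0+26100+40·30·29=60900; k=2: 36000+0+40·30·29=70800 → min 60900 | Q..S: k=2: 0+20880+30·30·24=42480; k=3: 26100+0+30·29·24=46980 → min 42480 | R..T: k=3: 0+10440+30·29·15=23490; k=4: 20880+0+30·24·15=31680 → min 23490.
Length 4: P..S: k=1: 0+42480+40·30·24=71280; k=2: 36000+20880+40·30·24=85680; k=3: 60900+0+40·29·24=88740 → min 71280 | Q..T: k=2: 0+23490+30·30·15=36990; k=3: 26100+10440+30·29·15=49590; k=4: 42480+0+30·24·15=53280 → min 36990.
Top-level splits: k=1: (P..P)·(Q..T) → 0+36990+40·30·15 = 54990; k=2: (P..Q)·(R..T) → 36000+23490+40·30·15 = 77490; k=3: (P..R)·(S..T) → 60900+10440+40·29·15 = 88740; k=4: (P..S)·(T..T) → 71280+0+40·24·15 = 85680.
Best split is after P, i.e. k = 1.

1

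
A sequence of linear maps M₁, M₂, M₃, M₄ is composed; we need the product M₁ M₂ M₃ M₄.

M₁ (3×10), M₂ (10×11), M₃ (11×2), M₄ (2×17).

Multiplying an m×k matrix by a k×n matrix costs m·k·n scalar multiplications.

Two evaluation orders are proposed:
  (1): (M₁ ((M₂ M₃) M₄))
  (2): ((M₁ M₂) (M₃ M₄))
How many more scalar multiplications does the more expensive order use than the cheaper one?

195

Order (1) = (M₁ ((M₂ M₃) M₄)): (M₂ M₃): 10×11 by 11×2 → 10×2, cost 10·11·2 = 220; ((M₂ M₃) M₄): 10×2 by 2×17 → 10×17, cost 10·2·17 = 340; cumulative 560; (M₁ ((M₂ M₃) M₄)): 3×10 by 10×17 → 3×17, cost 3·10·17 = 510; cumulative 1070. Total 1070.
Order (2) = ((M₁ M₂) (M₃ M₄)): (M₁ M₂): 3×10 by 10×11 → 3×11, cost 3·10·11 = 330; (M₃ M₄): 11×2 by 2×17 → 11×17, cost 11·2·17 = 374; ((M₁ M₂) (M₃ M₄)): 3×11 by 11×17 → 3×17, cost 3·11·17 = 561; cumulative 1265. Total 1265.
Difference: |1070 − 1265| = 195.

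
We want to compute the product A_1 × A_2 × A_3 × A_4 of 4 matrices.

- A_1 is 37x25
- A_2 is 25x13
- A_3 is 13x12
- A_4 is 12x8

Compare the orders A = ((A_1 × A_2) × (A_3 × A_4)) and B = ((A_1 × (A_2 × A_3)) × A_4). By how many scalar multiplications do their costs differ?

Order A = ((A_1 × A_2) × (A_3 × A_4)): (A_1 × A_2): 37×25 by 25×13 → 37×13, cost 37·25·13 = 12025; (A_3 × A_4): 13×12 by 12×8 → 13×8, cost 13·12·8 = 1248; ((A_1 × A_2) × (A_3 × A_4)): 37×13 by 13×8 → 37×8, cost 37·13·8 = 3848; cumulative 17121. Total 17121.
Order B = ((A_1 × (A_2 × A_3)) × A_4): (A_2 × A_3): 25×13 by 13×12 → 25×12, cost 25·13·12 = 3900; (A_1 × (A_2 × A_3)): 37×25 by 25×12 → 37×12, cost 37·25·12 = 11100; cumulative 15000; ((A_1 × (A_2 × A_3)) × A_4): 37×12 by 12×8 → 37×8, cost 37·12·8 = 3552; cumulative 18552. Total 18552.
Difference: |17121 − 18552| = 1431.

1431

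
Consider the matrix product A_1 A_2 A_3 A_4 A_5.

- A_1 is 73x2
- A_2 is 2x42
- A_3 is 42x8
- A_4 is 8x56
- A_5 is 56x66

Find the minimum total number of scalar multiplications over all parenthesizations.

Adjacent pairs: A_1A_2 = 73·2·42 = 6132; A_2A_3 = 2·42·8 = 672; A_3A_4 = 42·8·56 = 18816; A_4A_5 = 8·56·66 = 29568.
Length 3: A_1..A_3: k=1: 0+672+73·2·8=1840; k=2: 6132+0+73·42·8=30660 → min 1840 | A_2..A_4: k=2: 0+18816+2·42·56=23520; k=3: 672+0+2·8·56=1568 → min 1568 | A_3..A_5: k=3: 0+29568+42·8·66=51744; k=4: 18816+0+42·56·66=174048 → min 51744.
Length 4: A_1..A_4: k=1: 0+1568+73·2·56=9744; k=2: 6132+18816+73·42·56=196644; k=3: 1840+0+73·8·56=34544 → min 9744 | A_2..A_5: k=2: 0+51744+2·42·66=57288; k=3: 672+29568+2·8·66=31296; k=4: 1568+0+2·56·66=8960 → min 8960.
Length 5: A_1..A_5: k=1: 0+8960+73·2·66=18596; k=2: 6132+51744+73·42·66=260232; k=3: 1840+29568+73·8·66=69952; k=4: 9744+0+73·56·66=279552 → min 18596.
Optimal order: (A_1 (((A_2 A_3) A_4) A_5)) with cost 18596.

18596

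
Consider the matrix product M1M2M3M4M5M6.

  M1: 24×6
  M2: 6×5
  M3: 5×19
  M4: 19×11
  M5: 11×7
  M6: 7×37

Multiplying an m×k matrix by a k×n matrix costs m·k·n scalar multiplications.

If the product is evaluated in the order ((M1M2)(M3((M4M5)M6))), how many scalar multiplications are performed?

15059

(M1M2): 24×6 by 6×5 → 24×5, cost 24·6·5 = 720
(M4M5): 19×11 by 11×7 → 19×7, cost 19·11·7 = 1463
((M4M5)M6): 19×7 by 7×37 → 19×37, cost 19·7·37 = 4921; cumulative 6384
(M3((M4M5)M6)): 5×19 by 19×37 → 5×37, cost 5·19·37 = 3515; cumulative 9899
((M1M2)(M3((M4M5)M6))): 24×5 by 5×37 → 24×37, cost 24·5·37 = 4440; cumulative 15059
Total: 15059 scalar multiplications.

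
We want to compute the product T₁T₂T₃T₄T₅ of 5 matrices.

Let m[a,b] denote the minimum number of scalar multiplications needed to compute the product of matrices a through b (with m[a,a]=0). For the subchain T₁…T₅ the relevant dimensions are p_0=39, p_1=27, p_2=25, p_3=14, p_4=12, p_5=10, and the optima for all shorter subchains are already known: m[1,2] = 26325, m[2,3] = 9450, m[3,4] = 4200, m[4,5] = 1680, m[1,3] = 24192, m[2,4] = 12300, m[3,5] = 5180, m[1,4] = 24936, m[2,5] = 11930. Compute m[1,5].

22460

m[1,5] = min over k∈[1,4] of m[1,k]+m[k+1,5]+p_{0}·p_k·p_{5}.
k=1: 0 + 11930 + 39·27·10 = 22460; k=2: 26325 + 5180 + 39·25·10 = 41255; k=3: 24192 + 1680 + 39·14·10 = 31332; k=4: 24936 + 0 + 39·12·10 = 29616.
Minimum: 22460 at k=1.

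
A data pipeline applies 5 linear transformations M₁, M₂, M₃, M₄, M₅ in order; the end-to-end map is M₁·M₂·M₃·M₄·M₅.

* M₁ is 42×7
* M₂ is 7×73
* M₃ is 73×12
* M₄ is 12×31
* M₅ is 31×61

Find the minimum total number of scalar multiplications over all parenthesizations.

39907

Adjacent pairs: M₁M₂ = 42·7·73 = 21462; M₂M₃ = 7·73·12 = 6132; M₃M₄ = 73·12·31 = 27156; M₄M₅ = 12·31·61 = 22692.
Length 3: M₁..M₃: k=1: 0+6132+42·7·12=9660; k=2: 21462+0+42·73·12=58254 → min 9660 | M₂..M₄: k=2: 0+27156+7·73·31=42997; k=3: 6132+0+7·12·31=8736 → min 8736 | M₃..M₅: k=3: 0+22692+73·12·61=76128; k=4: 27156+0+73·31·61=165199 → min 76128.
Length 4: M₁..M₄: k=1: 0+8736+42·7·31=17850; k=2: 21462+27156+42·73·31=143664; k=3: 9660+0+42·12·31=25284 → min 17850 | M₂..M₅: k=2: 0+76128+7·73·61=107299; k=3: 6132+22692+7·12·61=33948; k=4: 8736+0+7·31·61=21973 → min 21973.
Length 5: M₁..M₅: k=1: 0+21973+42·7·61=39907; k=2: 21462+76128+42·73·61=284616; k=3: 9660+22692+42·12·61=63096; k=4: 17850+0+42·31·61=97272 → min 39907.
Optimal order: (M₁·(((M₂·M₃)·M₄)·M₅)) with cost 39907.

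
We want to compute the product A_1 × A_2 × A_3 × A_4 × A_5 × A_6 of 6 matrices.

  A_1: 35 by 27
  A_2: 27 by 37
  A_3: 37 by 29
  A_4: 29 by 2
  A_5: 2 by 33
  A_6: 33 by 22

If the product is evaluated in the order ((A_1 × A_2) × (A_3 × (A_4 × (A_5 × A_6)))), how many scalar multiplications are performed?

(A_1 × A_2): 35×27 by 27×37 → 35×37, cost 35·27·37 = 34965
(A_5 × A_6): 2×33 by 33×22 → 2×22, cost 2·33·22 = 1452
(A_4 × (A_5 × A_6)): 29×2 by 2×22 → 29×22, cost 29·2·22 = 1276; cumulative 2728
(A_3 × (A_4 × (A_5 × A_6))): 37×29 by 29×22 → 37×22, cost 37·29·22 = 23606; cumulative 26334
((A_1 × A_2) × (A_3 × (A_4 × (A_5 × A_6)))): 35×37 by 37×22 → 35×22, cost 35·37·22 = 28490; cumulative 89789
Total: 89789 scalar multiplications.

89789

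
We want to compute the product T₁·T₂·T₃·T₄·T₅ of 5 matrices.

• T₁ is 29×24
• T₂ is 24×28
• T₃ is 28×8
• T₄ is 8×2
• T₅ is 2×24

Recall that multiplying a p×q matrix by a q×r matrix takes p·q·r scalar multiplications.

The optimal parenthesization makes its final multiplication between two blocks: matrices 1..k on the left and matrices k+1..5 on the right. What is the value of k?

Adjacent pairs: T₁T₂ = 29·24·28 = 19488; T₂T₃ = 24·28·8 = 5376; T₃T₄ = 28·8·2 = 448; T₄T₅ = 8·2·24 = 384.
Length 3: T₁..T₃: k=1: 0+5376+29·24·8=10944; k=2: 19488+0+29·28·8=25984 → min 10944 | T₂..T₄: k=2: 0+448+24·28·2=1792; k=3: 5376+0+24·8·2=5760 → min 1792 | T₃..T₅: k=3: 0+384+28·8·24=5760; k=4: 448+0+28·2·24=1792 → min 1792.
Length 4: T₁..T₄: k=1: 0+1792+29·24·2=3184; k=2: 19488+448+29·28·2=21560; k=3: 10944+0+29·8·2=11408 → min 3184 | T₂..T₅: k=2: 0+1792+24·28·24=17920; k=3: 5376+384+24·8·24=10368; k=4: 1792+0+24·2·24=2944 → min 2944.
Top-level splits: k=1: (T₁..T₁)·(T₂..T₅) → 0+2944+29·24·24 = 19648; k=2: (T₁..T₂)·(T₃..T₅) → 19488+1792+29·28·24 = 40768; k=3: (T₁..T₃)·(T₄..T₅) → 10944+384+29·8·24 = 16896; k=4: (T₁..T₄)·(T₅..T₅) → 3184+0+29·2·24 = 4576.
Best split is after T₄, i.e. k = 4.

4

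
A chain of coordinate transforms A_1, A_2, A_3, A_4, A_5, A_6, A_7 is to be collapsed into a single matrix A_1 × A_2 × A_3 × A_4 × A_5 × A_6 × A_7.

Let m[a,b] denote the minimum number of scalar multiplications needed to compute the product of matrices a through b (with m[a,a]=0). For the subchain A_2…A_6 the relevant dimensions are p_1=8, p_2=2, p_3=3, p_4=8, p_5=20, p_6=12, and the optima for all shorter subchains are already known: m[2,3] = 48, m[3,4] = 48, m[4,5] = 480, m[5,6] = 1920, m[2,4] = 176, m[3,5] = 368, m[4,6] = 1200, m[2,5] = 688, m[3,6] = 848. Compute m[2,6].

1040

m[2,6] = min over k∈[2,5] of m[2,k]+m[k+1,6]+p_{1}·p_k·p_{6}.
k=2: 0 + 848 + 8·2·12 = 1040; k=3: 48 + 1200 + 8·3·12 = 1536; k=4: 176 + 1920 + 8·8·12 = 2864; k=5: 688 + 0 + 8·20·12 = 2608.
Minimum: 1040 at k=2.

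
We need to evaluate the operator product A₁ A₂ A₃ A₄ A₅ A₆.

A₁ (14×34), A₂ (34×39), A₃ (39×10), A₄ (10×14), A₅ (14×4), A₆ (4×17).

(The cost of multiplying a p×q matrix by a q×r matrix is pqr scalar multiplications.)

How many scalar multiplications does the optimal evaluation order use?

10280

Adjacent pairs: A₁A₂ = 14·34·39 = 18564; A₂A₃ = 34·39·10 = 13260; A₃A₄ = 39·10·14 = 5460; A₄A₅ = 10·14·4 = 560; A₅A₆ = 14·4·17 = 952.
Length 3: A₁..A₃: k=1: 0+13260+14·34·10=18020; k=2: 18564+0+14·39·10=24024 → min 18020 | A₂..A₄: k=2: 0+5460+34·39·14=24024; k=3: 13260+0+34·10·14=18020 → min 18020 | A₃..A₅: k=3: 0+560+39·10·4=2120; k=4: 5460+0+39·14·4=7644 → min 2120 | A₄..A₆: k=4: 0+952+10·14·17=3332; k=5: 560+0+10·4·17=1240 → min 1240.
Length 4: A₁..A₄: k=1: 0+18020+14·34·14=24684; k=2: 18564+5460+14·39·14=31668; k=3: 18020+0+14·10·14=19980 → min 19980 | A₂..A₅: k=2: 0+2120+34·39·4=7424; k=3: 13260+560+34·10·4=15180; k=4: 18020+0+34·14·4=19924 → min 7424 | A₃..A₆: k=3: 0+1240+39·10·17=7870; k=4: 5460+952+39·14·17=15694; k=5: 2120+0+39·4·17=4772 → min 4772.
Length 5: A₁..A₅: k=1: 0+7424+14·34·4=9328; k=2: 18564+2120+14·39·4=22868; k=3: 18020+560+14·10·4=19140; k=4: 19980+0+14·14·4=20764 → min 9328 | A₂..A₆: k=2: 0+4772+34·39·17=27314; k=3: 13260+1240+34·10·17=20280; k=4: 18020+952+34·14·17=27064; k=5: 7424+0+34·4·17=9736 → min 9736.
Length 6: A₁..A₆: k=1: 0+9736+14·34·17=17828; k=2: 18564+4772+14·39·17=32618; k=3: 18020+1240+14·10·17=21640; k=4: 19980+952+14·14·17=24264; k=5: 9328+0+14·4·17=10280 → min 10280.
Optimal order: ((A₁ (A₂ (A₃ (A₄ A₅)))) A₆) with cost 10280.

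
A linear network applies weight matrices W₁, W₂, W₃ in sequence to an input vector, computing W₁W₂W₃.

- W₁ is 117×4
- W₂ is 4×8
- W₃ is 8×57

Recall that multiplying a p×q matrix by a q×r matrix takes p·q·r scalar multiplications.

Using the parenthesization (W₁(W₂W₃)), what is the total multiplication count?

(W₂W₃): 4×8 by 8×57 → 4×57, cost 4·8·57 = 1824
(W₁(W₂W₃)): 117×4 by 4×57 → 117×57, cost 117·4·57 = 26676; cumulative 28500
Total: 28500 scalar multiplications.

28500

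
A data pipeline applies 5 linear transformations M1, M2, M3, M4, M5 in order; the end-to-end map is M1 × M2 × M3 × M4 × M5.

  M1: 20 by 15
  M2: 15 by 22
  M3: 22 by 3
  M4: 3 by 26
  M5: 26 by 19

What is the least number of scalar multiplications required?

4512

Adjacent pairs: M1M2 = 20·15·22 = 6600; M2M3 = 15·22·3 = 990; M3M4 = 22·3·26 = 1716; M4M5 = 3·26·19 = 1482.
Length 3: M1..M3: k=1: 0+990+20·15·3=1890; k=2: 6600+0+20·22·3=7920 → min 1890 | M2..M4: k=2: 0+1716+15·22·26=10296; k=3: 990+0+15·3·26=2160 → min 2160 | M3..M5: k=3: 0+1482+22·3·19=2736; k=4: 1716+0+22·26·19=12584 → min 2736.
Length 4: M1..M4: k=1: 0+2160+20·15·26=9960; k=2: 6600+1716+20·22·26=19756; k=3: 1890+0+20·3·26=3450 → min 3450 | M2..M5: k=2: 0+2736+15·22·19=9006; k=3: 990+1482+15·3·19=3327; k=4: 2160+0+15·26·19=9570 → min 3327.
Length 5: M1..M5: k=1: 0+3327+20·15·19=9027; k=2: 6600+2736+20·22·19=17696; k=3: 1890+1482+20·3·19=4512; k=4: 3450+0+20·26·19=13330 → min 4512.
Optimal order: ((M1 × (M2 × M3)) × (M4 × M5)) with cost 4512.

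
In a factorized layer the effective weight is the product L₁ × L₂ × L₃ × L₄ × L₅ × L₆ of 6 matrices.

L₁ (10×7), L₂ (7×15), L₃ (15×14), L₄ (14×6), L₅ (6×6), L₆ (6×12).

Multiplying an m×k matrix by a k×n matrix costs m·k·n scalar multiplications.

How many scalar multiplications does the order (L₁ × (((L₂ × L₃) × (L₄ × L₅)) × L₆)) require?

3906

(L₂ × L₃): 7×15 by 15×14 → 7×14, cost 7·15·14 = 1470
(L₄ × L₅): 14×6 by 6×6 → 14×6, cost 14·6·6 = 504
((L₂ × L₃) × (L₄ × L₅)): 7×14 by 14×6 → 7×6, cost 7·14·6 = 588; cumulative 2562
(((L₂ × L₃) × (L₄ × L₅)) × L₆): 7×6 by 6×12 → 7×12, cost 7·6·12 = 504; cumulative 3066
(L₁ × (((L₂ × L₃) × (L₄ × L₅)) × L₆)): 10×7 by 7×12 → 10×12, cost 10·7·12 = 840; cumulative 3906
Total: 3906 scalar multiplications.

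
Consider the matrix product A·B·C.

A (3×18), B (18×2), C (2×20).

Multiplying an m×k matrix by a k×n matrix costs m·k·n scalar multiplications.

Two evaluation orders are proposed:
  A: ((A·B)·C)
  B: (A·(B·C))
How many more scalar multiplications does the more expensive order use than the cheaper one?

1572

Order A = ((A·B)·C): (A·B): 3×18 by 18×2 → 3×2, cost 3·18·2 = 108; ((A·B)·C): 3×2 by 2×20 → 3×20, cost 3·2·20 = 120; cumulative 228. Total 228.
Order B = (A·(B·C)): (B·C): 18×2 by 2×20 → 18×20, cost 18·2·20 = 720; (A·(B·C)): 3×18 by 18×20 → 3×20, cost 3·18·20 = 1080; cumulative 1800. Total 1800.
Difference: |228 − 1800| = 1572.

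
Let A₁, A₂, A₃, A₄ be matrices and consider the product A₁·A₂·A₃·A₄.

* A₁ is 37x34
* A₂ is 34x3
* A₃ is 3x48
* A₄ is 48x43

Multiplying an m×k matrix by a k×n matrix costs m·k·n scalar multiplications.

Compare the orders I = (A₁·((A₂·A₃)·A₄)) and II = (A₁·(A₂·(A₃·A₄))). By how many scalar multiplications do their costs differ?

Order I = (A₁·((A₂·A₃)·A₄)): (A₂·A₃): 34×3 by 3×48 → 34×48, cost 34·3·48 = 4896; ((A₂·A₃)·A₄): 34×48 by 48×43 → 34×43, cost 34·48·43 = 70176; cumulative 75072; (A₁·((A₂·A₃)·A₄)): 37×34 by 34×43 → 37×43, cost 37·34·43 = 54094; cumulative 129166. Total 129166.
Order II = (A₁·(A₂·(A₃·A₄))): (A₃·A₄): 3×48 by 48×43 → 3×43, cost 3·48·43 = 6192; (A₂·(A₃·A₄)): 34×3 by 3×43 → 34×43, cost 34·3·43 = 4386; cumulative 10578; (A₁·(A₂·(A₃·A₄))): 37×34 by 34×43 → 37×43, cost 37·34·43 = 54094; cumulative 64672. Total 64672.
Difference: |129166 − 64672| = 64494.

64494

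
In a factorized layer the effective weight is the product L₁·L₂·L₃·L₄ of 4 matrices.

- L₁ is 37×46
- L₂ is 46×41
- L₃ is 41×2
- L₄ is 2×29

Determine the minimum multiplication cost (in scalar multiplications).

Adjacent pairs: L₁L₂ = 37·46·41 = 69782; L₂L₃ = 46·41·2 = 3772; L₃L₄ = 41·2·29 = 2378.
Length 3: L₁..L₃: k=1: 0+3772+37·46·2=7176; k=2: 69782+0+37·41·2=72816 → min 7176 | L₂..L₄: k=2: 0+2378+46·41·29=57072; k=3: 3772+0+46·2·29=6440 → min 6440.
Length 4: L₁..L₄: k=1: 0+6440+37·46·29=55798; k=2: 69782+2378+37·41·29=116153; k=3: 7176+0+37·2·29=9322 → min 9322.
Optimal order: ((L₁·(L₂·L₃))·L₄) with cost 9322.

9322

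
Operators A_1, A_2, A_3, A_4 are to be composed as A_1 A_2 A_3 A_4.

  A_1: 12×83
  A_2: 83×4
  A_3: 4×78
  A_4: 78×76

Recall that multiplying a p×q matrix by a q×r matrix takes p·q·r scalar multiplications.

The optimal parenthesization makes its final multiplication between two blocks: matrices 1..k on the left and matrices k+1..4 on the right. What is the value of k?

Adjacent pairs: A_1A_2 = 12·83·4 = 3984; A_2A_3 = 83·4·78 = 25896; A_3A_4 = 4·78·76 = 23712.
Length 3: A_1..A_3: k=1: 0+25896+12·83·78=103584; k=2: 3984+0+12·4·78=7728 → min 7728 | A_2..A_4: k=2: 0+23712+83·4·76=48944; k=3: 25896+0+83·78·76=517920 → min 48944.
Top-level splits: k=1: (A_1..A_1)·(A_2..A_4) → 0+48944+12·83·76 = 124640; k=2: (A_1..A_2)·(A_3..A_4) → 3984+23712+12·4·76 = 31344; k=3: (A_1..A_3)·(A_4..A_4) → 7728+0+12·78·76 = 78864.
Best split is after A_2, i.e. k = 2.

2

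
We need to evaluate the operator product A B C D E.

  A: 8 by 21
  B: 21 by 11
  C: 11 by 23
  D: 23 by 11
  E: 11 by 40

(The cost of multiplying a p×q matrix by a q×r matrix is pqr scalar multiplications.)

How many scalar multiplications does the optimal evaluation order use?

9119

Adjacent pairs: AB = 8·21·11 = 1848; BC = 21·11·23 = 5313; CD = 11·23·11 = 2783; DE = 23·11·40 = 10120.
Length 3: A..C: k=1: 0+5313+8·21·23=9177; k=2: 1848+0+8·11·23=3872 → min 3872 | B..D: k=2: 0+2783+21·11·11=5324; k=3: 5313+0+21·23·11=10626 → min 5324 | C..E: k=3: 0+10120+11·23·40=20240; k=4: 2783+0+11·11·40=7623 → min 7623.
Length 4: A..D: k=1: 0+5324+8·21·11=7172; k=2: 1848+2783+8·11·11=5599; k=3: 3872+0+8·23·11=5896 → min 5599 | B..E: k=2: 0+7623+21·11·40=16863; k=3: 5313+10120+21·23·40=34753; k=4: 5324+0+21·11·40=14564 → min 14564.
Length 5: A..E: k=1: 0+14564+8·21·40=21284; k=2: 1848+7623+8·11·40=12991; k=3: 3872+10120+8·23·40=21352; k=4: 5599+0+8·11·40=9119 → min 9119.
Optimal order: (((A B) (C D)) E) with cost 9119.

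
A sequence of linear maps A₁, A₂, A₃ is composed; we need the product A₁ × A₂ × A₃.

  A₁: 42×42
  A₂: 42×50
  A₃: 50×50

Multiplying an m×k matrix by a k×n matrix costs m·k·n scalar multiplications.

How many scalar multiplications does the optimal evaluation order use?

193200

Order (A₁ × (A₂ × A₃)): (A₂ × A₃): 42×50 by 50×50 → 42×50, cost 42·50·50 = 105000; (A₁ × (A₂ × A₃)): 42×42 by 42×50 → 42×50, cost 42·42·50 = 88200; cumulative 193200. Total 193200.
Order ((A₁ × A₂) × A₃): (A₁ × A₂): 42×42 by 42×50 → 42×50, cost 42·42·50 = 88200; ((A₁ × A₂) × A₃): 42×50 by 50×50 → 42×50, cost 42·50·50 = 105000; cumulative 193200. Total 193200.
Minimum: 193200.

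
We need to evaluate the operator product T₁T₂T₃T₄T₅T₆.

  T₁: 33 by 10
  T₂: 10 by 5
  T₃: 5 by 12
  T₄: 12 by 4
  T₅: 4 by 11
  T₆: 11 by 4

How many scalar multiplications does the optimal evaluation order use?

Adjacent pairs: T₁T₂ = 33·10·5 = 1650; T₂T₃ = 10·5·12 = 600; T₃T₄ = 5·12·4 = 240; T₄T₅ = 12·4·11 = 528; T₅T₆ = 4·11·4 = 176.
Length 3: T₁..T₃: k=1: 0+600+33·10·12=4560; k=2: 1650+0+33·5·12=3630 → min 3630 | T₂..T₄: k=2: 0+240+10·5·4=440; k=3: 600+0+10·12·4=1080 → min 440 | T₃..T₅: k=3: 0+528+5·12·11=1188; k=4: 240+0+5·4·11=460 → min 460 | T₄..T₆: k=4: 0+176+12·4·4=368; k=5: 528+0+12·11·4=1056 → min 368.
Length 4: T₁..T₄: k=1: 0+440+33·10·4=1760; k=2: 1650+240+33·5·4=2550; k=3: 3630+0+33·12·4=5214 → min 1760 | T₂..T₅: k=2: 0+460+10·5·11=1010; k=3: 600+528+10·12·11=2448; k=4: 440+0+10·4·11=880 → min 880 | T₃..T₆: k=3: 0+368+5·12·4=608; k=4: 240+176+5·4·4=496; k=5: 460+0+5·11·4=680 → min 496.
Length 5: T₁..T₅: k=1: 0+880+33·10·11=4510; k=2: 1650+460+33·5·11=3925; k=3: 3630+528+33·12·11=8514; k=4: 1760+0+33·4·11=3212 → min 3212 | T₂..T₆: k=2: 0+496+10·5·4=696; k=3: 600+368+10·12·4=1448; k=4: 440+176+10·4·4=776; k=5: 880+0+10·11·4=1320 → min 696.
Length 6: T₁..T₆: k=1: 0+696+33·10·4=2016; k=2: 1650+496+33·5·4=2806; k=3: 3630+368+33·12·4=5582; k=4: 1760+176+33·4·4=2464; k=5: 3212+0+33·11·4=4664 → min 2016.
Optimal order: (T₁(T₂((T₃T₄)(T₅T₆)))) with cost 2016.

2016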